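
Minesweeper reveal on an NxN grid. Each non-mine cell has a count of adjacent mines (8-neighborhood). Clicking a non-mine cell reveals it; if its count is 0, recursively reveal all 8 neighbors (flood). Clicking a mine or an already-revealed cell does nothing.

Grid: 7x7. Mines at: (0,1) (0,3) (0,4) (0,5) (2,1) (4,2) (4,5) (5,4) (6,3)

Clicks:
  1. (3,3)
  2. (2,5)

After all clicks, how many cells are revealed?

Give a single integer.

Click 1 (3,3) count=1: revealed 1 new [(3,3)] -> total=1
Click 2 (2,5) count=0: revealed 14 new [(1,2) (1,3) (1,4) (1,5) (1,6) (2,2) (2,3) (2,4) (2,5) (2,6) (3,2) (3,4) (3,5) (3,6)] -> total=15

Answer: 15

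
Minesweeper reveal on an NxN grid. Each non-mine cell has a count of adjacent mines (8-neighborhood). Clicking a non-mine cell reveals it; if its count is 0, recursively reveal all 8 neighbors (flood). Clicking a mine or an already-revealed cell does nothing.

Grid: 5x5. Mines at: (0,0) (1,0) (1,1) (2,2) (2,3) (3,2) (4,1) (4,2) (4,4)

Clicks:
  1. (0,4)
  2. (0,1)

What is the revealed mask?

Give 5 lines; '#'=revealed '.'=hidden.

Answer: .####
..###
.....
.....
.....

Derivation:
Click 1 (0,4) count=0: revealed 6 new [(0,2) (0,3) (0,4) (1,2) (1,3) (1,4)] -> total=6
Click 2 (0,1) count=3: revealed 1 new [(0,1)] -> total=7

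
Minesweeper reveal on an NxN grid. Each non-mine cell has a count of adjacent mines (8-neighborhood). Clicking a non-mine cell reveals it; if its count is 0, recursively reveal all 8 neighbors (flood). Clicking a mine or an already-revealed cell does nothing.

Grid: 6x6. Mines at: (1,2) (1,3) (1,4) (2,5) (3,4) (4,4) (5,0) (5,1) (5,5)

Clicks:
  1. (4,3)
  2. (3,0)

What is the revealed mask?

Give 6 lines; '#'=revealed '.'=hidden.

Answer: ##....
##....
####..
####..
####..
......

Derivation:
Click 1 (4,3) count=2: revealed 1 new [(4,3)] -> total=1
Click 2 (3,0) count=0: revealed 15 new [(0,0) (0,1) (1,0) (1,1) (2,0) (2,1) (2,2) (2,3) (3,0) (3,1) (3,2) (3,3) (4,0) (4,1) (4,2)] -> total=16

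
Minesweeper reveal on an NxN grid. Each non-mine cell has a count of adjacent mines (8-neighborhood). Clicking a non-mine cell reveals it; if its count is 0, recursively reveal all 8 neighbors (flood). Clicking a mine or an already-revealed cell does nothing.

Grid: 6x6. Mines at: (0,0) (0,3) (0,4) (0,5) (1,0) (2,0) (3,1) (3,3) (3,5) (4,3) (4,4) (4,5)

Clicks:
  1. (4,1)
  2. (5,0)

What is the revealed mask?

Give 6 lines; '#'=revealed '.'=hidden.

Answer: ......
......
......
......
###...
###...

Derivation:
Click 1 (4,1) count=1: revealed 1 new [(4,1)] -> total=1
Click 2 (5,0) count=0: revealed 5 new [(4,0) (4,2) (5,0) (5,1) (5,2)] -> total=6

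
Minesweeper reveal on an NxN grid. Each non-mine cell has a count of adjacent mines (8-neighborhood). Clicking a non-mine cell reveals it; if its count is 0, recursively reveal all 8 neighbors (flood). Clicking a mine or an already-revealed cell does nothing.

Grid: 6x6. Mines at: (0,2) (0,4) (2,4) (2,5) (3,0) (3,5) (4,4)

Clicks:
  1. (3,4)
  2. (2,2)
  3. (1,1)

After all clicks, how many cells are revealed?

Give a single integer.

Click 1 (3,4) count=4: revealed 1 new [(3,4)] -> total=1
Click 2 (2,2) count=0: revealed 17 new [(1,1) (1,2) (1,3) (2,1) (2,2) (2,3) (3,1) (3,2) (3,3) (4,0) (4,1) (4,2) (4,3) (5,0) (5,1) (5,2) (5,3)] -> total=18
Click 3 (1,1) count=1: revealed 0 new [(none)] -> total=18

Answer: 18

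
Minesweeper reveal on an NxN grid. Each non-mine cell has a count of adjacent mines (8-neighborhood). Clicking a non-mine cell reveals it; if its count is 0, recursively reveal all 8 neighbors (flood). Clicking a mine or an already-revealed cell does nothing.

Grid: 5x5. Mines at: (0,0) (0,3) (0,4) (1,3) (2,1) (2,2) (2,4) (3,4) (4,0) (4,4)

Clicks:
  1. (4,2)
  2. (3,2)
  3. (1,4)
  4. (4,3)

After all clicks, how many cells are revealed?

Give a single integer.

Answer: 7

Derivation:
Click 1 (4,2) count=0: revealed 6 new [(3,1) (3,2) (3,3) (4,1) (4,2) (4,3)] -> total=6
Click 2 (3,2) count=2: revealed 0 new [(none)] -> total=6
Click 3 (1,4) count=4: revealed 1 new [(1,4)] -> total=7
Click 4 (4,3) count=2: revealed 0 new [(none)] -> total=7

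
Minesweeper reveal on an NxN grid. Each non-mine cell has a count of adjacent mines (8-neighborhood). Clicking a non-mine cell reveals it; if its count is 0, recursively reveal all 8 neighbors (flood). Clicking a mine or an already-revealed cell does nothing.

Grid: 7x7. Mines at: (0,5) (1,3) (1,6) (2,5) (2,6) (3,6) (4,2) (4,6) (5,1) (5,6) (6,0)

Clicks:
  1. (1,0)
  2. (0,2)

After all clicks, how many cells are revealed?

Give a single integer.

Click 1 (1,0) count=0: revealed 14 new [(0,0) (0,1) (0,2) (1,0) (1,1) (1,2) (2,0) (2,1) (2,2) (3,0) (3,1) (3,2) (4,0) (4,1)] -> total=14
Click 2 (0,2) count=1: revealed 0 new [(none)] -> total=14

Answer: 14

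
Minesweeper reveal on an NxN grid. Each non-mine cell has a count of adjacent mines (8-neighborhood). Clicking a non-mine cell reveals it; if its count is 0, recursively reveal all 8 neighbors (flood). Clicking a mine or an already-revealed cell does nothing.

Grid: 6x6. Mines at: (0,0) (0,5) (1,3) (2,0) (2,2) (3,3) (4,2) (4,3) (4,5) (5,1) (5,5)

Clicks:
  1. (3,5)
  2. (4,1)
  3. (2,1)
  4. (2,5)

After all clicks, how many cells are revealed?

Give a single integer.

Answer: 8

Derivation:
Click 1 (3,5) count=1: revealed 1 new [(3,5)] -> total=1
Click 2 (4,1) count=2: revealed 1 new [(4,1)] -> total=2
Click 3 (2,1) count=2: revealed 1 new [(2,1)] -> total=3
Click 4 (2,5) count=0: revealed 5 new [(1,4) (1,5) (2,4) (2,5) (3,4)] -> total=8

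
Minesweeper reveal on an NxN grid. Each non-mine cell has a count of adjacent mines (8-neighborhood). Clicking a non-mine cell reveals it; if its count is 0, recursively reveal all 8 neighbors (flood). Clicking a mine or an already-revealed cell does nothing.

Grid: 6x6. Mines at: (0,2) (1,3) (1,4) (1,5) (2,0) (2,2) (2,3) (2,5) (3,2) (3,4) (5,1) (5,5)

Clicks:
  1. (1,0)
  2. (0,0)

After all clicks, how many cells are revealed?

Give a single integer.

Answer: 4

Derivation:
Click 1 (1,0) count=1: revealed 1 new [(1,0)] -> total=1
Click 2 (0,0) count=0: revealed 3 new [(0,0) (0,1) (1,1)] -> total=4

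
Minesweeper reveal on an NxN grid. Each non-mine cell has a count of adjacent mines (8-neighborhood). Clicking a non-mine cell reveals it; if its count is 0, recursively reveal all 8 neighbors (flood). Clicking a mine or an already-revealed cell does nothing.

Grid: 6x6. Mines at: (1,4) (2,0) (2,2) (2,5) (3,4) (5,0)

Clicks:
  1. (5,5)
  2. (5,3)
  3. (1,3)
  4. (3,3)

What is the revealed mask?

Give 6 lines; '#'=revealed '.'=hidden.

Click 1 (5,5) count=0: revealed 13 new [(3,1) (3,2) (3,3) (4,1) (4,2) (4,3) (4,4) (4,5) (5,1) (5,2) (5,3) (5,4) (5,5)] -> total=13
Click 2 (5,3) count=0: revealed 0 new [(none)] -> total=13
Click 3 (1,3) count=2: revealed 1 new [(1,3)] -> total=14
Click 4 (3,3) count=2: revealed 0 new [(none)] -> total=14

Answer: ......
...#..
......
.###..
.#####
.#####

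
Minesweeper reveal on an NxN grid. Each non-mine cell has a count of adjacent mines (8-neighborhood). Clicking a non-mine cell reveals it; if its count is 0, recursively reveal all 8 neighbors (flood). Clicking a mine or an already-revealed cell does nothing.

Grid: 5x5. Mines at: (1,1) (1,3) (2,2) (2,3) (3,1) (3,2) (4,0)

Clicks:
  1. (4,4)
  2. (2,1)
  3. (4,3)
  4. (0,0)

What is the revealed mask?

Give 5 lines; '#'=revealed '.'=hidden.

Click 1 (4,4) count=0: revealed 4 new [(3,3) (3,4) (4,3) (4,4)] -> total=4
Click 2 (2,1) count=4: revealed 1 new [(2,1)] -> total=5
Click 3 (4,3) count=1: revealed 0 new [(none)] -> total=5
Click 4 (0,0) count=1: revealed 1 new [(0,0)] -> total=6

Answer: #....
.....
.#...
...##
...##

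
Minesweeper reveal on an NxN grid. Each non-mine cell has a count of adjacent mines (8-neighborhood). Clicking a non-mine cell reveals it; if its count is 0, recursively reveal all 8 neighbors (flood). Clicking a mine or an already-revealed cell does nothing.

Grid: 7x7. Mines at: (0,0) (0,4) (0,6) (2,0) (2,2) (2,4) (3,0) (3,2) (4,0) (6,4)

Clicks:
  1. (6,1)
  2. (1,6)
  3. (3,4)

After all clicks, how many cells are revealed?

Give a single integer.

Answer: 13

Derivation:
Click 1 (6,1) count=0: revealed 11 new [(4,1) (4,2) (4,3) (5,0) (5,1) (5,2) (5,3) (6,0) (6,1) (6,2) (6,3)] -> total=11
Click 2 (1,6) count=1: revealed 1 new [(1,6)] -> total=12
Click 3 (3,4) count=1: revealed 1 new [(3,4)] -> total=13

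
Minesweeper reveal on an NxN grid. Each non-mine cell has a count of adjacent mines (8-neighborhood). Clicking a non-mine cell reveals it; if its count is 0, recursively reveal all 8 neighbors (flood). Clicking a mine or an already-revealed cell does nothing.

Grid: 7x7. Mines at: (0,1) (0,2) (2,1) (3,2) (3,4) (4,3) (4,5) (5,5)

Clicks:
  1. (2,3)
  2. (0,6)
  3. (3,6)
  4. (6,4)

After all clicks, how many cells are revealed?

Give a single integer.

Click 1 (2,3) count=2: revealed 1 new [(2,3)] -> total=1
Click 2 (0,6) count=0: revealed 13 new [(0,3) (0,4) (0,5) (0,6) (1,3) (1,4) (1,5) (1,6) (2,4) (2,5) (2,6) (3,5) (3,6)] -> total=14
Click 3 (3,6) count=1: revealed 0 new [(none)] -> total=14
Click 4 (6,4) count=1: revealed 1 new [(6,4)] -> total=15

Answer: 15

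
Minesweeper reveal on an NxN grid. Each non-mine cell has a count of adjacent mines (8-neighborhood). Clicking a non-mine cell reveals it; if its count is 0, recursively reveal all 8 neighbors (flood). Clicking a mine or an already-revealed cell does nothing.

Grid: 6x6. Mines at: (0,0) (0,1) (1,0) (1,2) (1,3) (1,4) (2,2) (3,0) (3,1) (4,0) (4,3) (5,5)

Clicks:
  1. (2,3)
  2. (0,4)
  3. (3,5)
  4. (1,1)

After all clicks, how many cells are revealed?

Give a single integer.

Click 1 (2,3) count=4: revealed 1 new [(2,3)] -> total=1
Click 2 (0,4) count=2: revealed 1 new [(0,4)] -> total=2
Click 3 (3,5) count=0: revealed 6 new [(2,4) (2,5) (3,4) (3,5) (4,4) (4,5)] -> total=8
Click 4 (1,1) count=5: revealed 1 new [(1,1)] -> total=9

Answer: 9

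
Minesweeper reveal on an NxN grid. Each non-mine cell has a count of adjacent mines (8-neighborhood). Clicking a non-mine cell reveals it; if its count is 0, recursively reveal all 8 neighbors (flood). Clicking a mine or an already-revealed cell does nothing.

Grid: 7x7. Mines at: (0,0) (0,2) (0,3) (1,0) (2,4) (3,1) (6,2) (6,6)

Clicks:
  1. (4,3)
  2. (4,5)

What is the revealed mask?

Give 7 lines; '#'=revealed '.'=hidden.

Click 1 (4,3) count=0: revealed 26 new [(0,4) (0,5) (0,6) (1,4) (1,5) (1,6) (2,5) (2,6) (3,2) (3,3) (3,4) (3,5) (3,6) (4,2) (4,3) (4,4) (4,5) (4,6) (5,2) (5,3) (5,4) (5,5) (5,6) (6,3) (6,4) (6,5)] -> total=26
Click 2 (4,5) count=0: revealed 0 new [(none)] -> total=26

Answer: ....###
....###
.....##
..#####
..#####
..#####
...###.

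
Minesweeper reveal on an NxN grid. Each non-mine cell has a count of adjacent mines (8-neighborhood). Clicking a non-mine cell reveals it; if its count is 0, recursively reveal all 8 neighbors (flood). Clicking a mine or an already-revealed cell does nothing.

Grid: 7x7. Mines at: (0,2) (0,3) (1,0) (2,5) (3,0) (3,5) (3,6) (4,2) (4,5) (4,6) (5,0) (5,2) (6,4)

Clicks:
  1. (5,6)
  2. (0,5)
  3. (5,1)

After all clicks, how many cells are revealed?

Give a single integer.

Click 1 (5,6) count=2: revealed 1 new [(5,6)] -> total=1
Click 2 (0,5) count=0: revealed 6 new [(0,4) (0,5) (0,6) (1,4) (1,5) (1,6)] -> total=7
Click 3 (5,1) count=3: revealed 1 new [(5,1)] -> total=8

Answer: 8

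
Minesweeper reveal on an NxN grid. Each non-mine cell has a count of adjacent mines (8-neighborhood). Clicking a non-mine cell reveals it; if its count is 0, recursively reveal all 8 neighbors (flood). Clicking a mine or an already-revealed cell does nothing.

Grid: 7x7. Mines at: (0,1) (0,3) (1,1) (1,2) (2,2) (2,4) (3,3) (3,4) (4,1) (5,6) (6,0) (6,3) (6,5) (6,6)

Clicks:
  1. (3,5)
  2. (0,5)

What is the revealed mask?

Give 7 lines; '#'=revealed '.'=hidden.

Answer: ....###
....###
.....##
.....##
.....##
.......
.......

Derivation:
Click 1 (3,5) count=2: revealed 1 new [(3,5)] -> total=1
Click 2 (0,5) count=0: revealed 11 new [(0,4) (0,5) (0,6) (1,4) (1,5) (1,6) (2,5) (2,6) (3,6) (4,5) (4,6)] -> total=12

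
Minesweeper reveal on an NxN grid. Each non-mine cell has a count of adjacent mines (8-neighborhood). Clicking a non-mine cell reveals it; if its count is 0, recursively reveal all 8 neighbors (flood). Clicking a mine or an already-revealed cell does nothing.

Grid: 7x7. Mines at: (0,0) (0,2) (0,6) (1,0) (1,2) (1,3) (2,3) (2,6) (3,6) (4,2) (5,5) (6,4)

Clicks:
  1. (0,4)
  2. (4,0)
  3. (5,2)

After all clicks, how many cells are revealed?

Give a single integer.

Click 1 (0,4) count=1: revealed 1 new [(0,4)] -> total=1
Click 2 (4,0) count=0: revealed 14 new [(2,0) (2,1) (3,0) (3,1) (4,0) (4,1) (5,0) (5,1) (5,2) (5,3) (6,0) (6,1) (6,2) (6,3)] -> total=15
Click 3 (5,2) count=1: revealed 0 new [(none)] -> total=15

Answer: 15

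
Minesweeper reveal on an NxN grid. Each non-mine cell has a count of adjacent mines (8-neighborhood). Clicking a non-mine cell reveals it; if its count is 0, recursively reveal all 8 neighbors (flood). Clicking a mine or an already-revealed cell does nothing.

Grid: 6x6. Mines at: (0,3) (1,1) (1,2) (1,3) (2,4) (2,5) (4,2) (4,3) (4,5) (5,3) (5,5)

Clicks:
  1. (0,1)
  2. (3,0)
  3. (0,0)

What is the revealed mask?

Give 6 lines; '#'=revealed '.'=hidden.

Click 1 (0,1) count=2: revealed 1 new [(0,1)] -> total=1
Click 2 (3,0) count=0: revealed 8 new [(2,0) (2,1) (3,0) (3,1) (4,0) (4,1) (5,0) (5,1)] -> total=9
Click 3 (0,0) count=1: revealed 1 new [(0,0)] -> total=10

Answer: ##....
......
##....
##....
##....
##....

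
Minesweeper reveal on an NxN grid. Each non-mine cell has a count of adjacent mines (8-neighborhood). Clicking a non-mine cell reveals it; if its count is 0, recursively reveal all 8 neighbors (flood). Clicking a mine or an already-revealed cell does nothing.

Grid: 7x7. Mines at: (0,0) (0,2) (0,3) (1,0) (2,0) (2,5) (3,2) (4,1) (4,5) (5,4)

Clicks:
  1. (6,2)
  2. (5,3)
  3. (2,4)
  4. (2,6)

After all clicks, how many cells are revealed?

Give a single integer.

Click 1 (6,2) count=0: revealed 8 new [(5,0) (5,1) (5,2) (5,3) (6,0) (6,1) (6,2) (6,3)] -> total=8
Click 2 (5,3) count=1: revealed 0 new [(none)] -> total=8
Click 3 (2,4) count=1: revealed 1 new [(2,4)] -> total=9
Click 4 (2,6) count=1: revealed 1 new [(2,6)] -> total=10

Answer: 10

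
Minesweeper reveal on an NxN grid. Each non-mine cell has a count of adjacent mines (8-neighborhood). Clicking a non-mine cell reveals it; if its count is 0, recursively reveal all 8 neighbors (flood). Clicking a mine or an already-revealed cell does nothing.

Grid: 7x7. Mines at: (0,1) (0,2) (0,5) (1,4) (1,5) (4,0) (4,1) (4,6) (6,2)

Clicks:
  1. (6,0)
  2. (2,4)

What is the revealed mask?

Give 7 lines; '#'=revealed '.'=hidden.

Answer: .......
.......
....#..
.......
.......
##.....
##.....

Derivation:
Click 1 (6,0) count=0: revealed 4 new [(5,0) (5,1) (6,0) (6,1)] -> total=4
Click 2 (2,4) count=2: revealed 1 new [(2,4)] -> total=5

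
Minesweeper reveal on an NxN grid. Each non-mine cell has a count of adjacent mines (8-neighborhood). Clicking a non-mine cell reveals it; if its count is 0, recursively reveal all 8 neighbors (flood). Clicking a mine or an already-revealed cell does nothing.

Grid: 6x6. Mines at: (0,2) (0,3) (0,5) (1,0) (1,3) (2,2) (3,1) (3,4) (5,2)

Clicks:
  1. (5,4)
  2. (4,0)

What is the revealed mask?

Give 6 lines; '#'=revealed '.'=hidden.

Click 1 (5,4) count=0: revealed 6 new [(4,3) (4,4) (4,5) (5,3) (5,4) (5,5)] -> total=6
Click 2 (4,0) count=1: revealed 1 new [(4,0)] -> total=7

Answer: ......
......
......
......
#..###
...###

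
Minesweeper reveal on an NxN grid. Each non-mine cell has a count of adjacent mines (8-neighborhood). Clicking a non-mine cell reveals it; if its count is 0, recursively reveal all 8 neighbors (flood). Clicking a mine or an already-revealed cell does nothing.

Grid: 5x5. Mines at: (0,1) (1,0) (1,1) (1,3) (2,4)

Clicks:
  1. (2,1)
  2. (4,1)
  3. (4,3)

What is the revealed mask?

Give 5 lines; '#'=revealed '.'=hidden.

Click 1 (2,1) count=2: revealed 1 new [(2,1)] -> total=1
Click 2 (4,1) count=0: revealed 13 new [(2,0) (2,2) (2,3) (3,0) (3,1) (3,2) (3,3) (3,4) (4,0) (4,1) (4,2) (4,3) (4,4)] -> total=14
Click 3 (4,3) count=0: revealed 0 new [(none)] -> total=14

Answer: .....
.....
####.
#####
#####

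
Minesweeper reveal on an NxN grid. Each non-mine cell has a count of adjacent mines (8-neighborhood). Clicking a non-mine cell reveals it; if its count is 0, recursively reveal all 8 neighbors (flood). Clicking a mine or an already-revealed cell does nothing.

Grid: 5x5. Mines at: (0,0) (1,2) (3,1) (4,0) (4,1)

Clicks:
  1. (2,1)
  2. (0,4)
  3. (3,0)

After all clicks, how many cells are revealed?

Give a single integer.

Click 1 (2,1) count=2: revealed 1 new [(2,1)] -> total=1
Click 2 (0,4) count=0: revealed 13 new [(0,3) (0,4) (1,3) (1,4) (2,2) (2,3) (2,4) (3,2) (3,3) (3,4) (4,2) (4,3) (4,4)] -> total=14
Click 3 (3,0) count=3: revealed 1 new [(3,0)] -> total=15

Answer: 15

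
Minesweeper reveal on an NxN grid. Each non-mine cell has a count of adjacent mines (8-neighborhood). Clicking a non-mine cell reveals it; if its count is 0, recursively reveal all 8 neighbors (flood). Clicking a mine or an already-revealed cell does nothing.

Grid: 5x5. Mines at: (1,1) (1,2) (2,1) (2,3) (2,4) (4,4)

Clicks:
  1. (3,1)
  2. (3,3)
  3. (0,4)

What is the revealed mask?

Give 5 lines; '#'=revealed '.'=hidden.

Click 1 (3,1) count=1: revealed 1 new [(3,1)] -> total=1
Click 2 (3,3) count=3: revealed 1 new [(3,3)] -> total=2
Click 3 (0,4) count=0: revealed 4 new [(0,3) (0,4) (1,3) (1,4)] -> total=6

Answer: ...##
...##
.....
.#.#.
.....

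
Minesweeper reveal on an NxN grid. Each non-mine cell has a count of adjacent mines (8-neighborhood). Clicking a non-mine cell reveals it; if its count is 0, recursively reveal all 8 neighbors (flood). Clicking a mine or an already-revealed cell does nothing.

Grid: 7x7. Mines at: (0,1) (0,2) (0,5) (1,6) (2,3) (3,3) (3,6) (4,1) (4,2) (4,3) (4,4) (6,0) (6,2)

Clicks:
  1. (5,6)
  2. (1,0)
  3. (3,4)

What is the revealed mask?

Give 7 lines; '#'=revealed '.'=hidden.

Answer: .......
#......
.......
....#..
.....##
...####
...####

Derivation:
Click 1 (5,6) count=0: revealed 10 new [(4,5) (4,6) (5,3) (5,4) (5,5) (5,6) (6,3) (6,4) (6,5) (6,6)] -> total=10
Click 2 (1,0) count=1: revealed 1 new [(1,0)] -> total=11
Click 3 (3,4) count=4: revealed 1 new [(3,4)] -> total=12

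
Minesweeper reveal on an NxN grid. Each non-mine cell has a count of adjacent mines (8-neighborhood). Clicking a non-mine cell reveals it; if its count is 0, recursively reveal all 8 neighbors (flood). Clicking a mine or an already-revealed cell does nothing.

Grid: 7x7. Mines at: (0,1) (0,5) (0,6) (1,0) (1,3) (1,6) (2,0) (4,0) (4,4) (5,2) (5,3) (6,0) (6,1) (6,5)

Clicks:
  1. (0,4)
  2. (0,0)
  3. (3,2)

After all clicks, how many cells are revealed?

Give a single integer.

Answer: 11

Derivation:
Click 1 (0,4) count=2: revealed 1 new [(0,4)] -> total=1
Click 2 (0,0) count=2: revealed 1 new [(0,0)] -> total=2
Click 3 (3,2) count=0: revealed 9 new [(2,1) (2,2) (2,3) (3,1) (3,2) (3,3) (4,1) (4,2) (4,3)] -> total=11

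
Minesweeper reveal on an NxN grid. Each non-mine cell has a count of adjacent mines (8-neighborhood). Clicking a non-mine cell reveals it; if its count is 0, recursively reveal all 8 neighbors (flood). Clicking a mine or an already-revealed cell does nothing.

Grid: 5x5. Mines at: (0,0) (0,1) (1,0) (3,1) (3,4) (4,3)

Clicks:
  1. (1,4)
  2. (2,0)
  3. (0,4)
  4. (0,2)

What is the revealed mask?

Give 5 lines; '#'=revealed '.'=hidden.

Click 1 (1,4) count=0: revealed 9 new [(0,2) (0,3) (0,4) (1,2) (1,3) (1,4) (2,2) (2,3) (2,4)] -> total=9
Click 2 (2,0) count=2: revealed 1 new [(2,0)] -> total=10
Click 3 (0,4) count=0: revealed 0 new [(none)] -> total=10
Click 4 (0,2) count=1: revealed 0 new [(none)] -> total=10

Answer: ..###
..###
#.###
.....
.....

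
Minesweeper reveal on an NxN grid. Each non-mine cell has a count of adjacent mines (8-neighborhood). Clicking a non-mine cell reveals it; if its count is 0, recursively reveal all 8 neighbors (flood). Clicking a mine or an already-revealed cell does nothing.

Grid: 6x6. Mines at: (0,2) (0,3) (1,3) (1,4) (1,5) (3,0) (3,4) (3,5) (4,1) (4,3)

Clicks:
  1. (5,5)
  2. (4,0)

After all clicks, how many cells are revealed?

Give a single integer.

Answer: 5

Derivation:
Click 1 (5,5) count=0: revealed 4 new [(4,4) (4,5) (5,4) (5,5)] -> total=4
Click 2 (4,0) count=2: revealed 1 new [(4,0)] -> total=5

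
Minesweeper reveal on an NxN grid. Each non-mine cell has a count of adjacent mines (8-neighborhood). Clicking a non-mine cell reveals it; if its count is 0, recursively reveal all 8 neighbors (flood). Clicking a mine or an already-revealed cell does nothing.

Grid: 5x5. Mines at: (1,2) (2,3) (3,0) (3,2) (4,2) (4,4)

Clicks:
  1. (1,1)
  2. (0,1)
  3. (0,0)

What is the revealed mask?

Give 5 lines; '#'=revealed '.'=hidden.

Answer: ##...
##...
##...
.....
.....

Derivation:
Click 1 (1,1) count=1: revealed 1 new [(1,1)] -> total=1
Click 2 (0,1) count=1: revealed 1 new [(0,1)] -> total=2
Click 3 (0,0) count=0: revealed 4 new [(0,0) (1,0) (2,0) (2,1)] -> total=6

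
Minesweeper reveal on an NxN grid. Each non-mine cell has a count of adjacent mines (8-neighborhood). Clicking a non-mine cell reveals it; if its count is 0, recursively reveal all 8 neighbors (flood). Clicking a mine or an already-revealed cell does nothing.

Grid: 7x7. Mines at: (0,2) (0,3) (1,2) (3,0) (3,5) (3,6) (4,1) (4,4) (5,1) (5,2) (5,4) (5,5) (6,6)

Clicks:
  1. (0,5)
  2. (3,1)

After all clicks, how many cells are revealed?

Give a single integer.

Click 1 (0,5) count=0: revealed 9 new [(0,4) (0,5) (0,6) (1,4) (1,5) (1,6) (2,4) (2,5) (2,6)] -> total=9
Click 2 (3,1) count=2: revealed 1 new [(3,1)] -> total=10

Answer: 10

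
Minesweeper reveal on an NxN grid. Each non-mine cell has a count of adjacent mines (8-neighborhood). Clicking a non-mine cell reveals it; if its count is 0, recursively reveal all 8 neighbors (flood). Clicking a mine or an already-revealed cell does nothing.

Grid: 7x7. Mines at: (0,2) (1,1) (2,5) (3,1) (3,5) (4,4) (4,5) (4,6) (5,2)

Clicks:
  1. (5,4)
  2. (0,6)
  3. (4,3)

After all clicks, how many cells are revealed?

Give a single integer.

Click 1 (5,4) count=2: revealed 1 new [(5,4)] -> total=1
Click 2 (0,6) count=0: revealed 8 new [(0,3) (0,4) (0,5) (0,6) (1,3) (1,4) (1,5) (1,6)] -> total=9
Click 3 (4,3) count=2: revealed 1 new [(4,3)] -> total=10

Answer: 10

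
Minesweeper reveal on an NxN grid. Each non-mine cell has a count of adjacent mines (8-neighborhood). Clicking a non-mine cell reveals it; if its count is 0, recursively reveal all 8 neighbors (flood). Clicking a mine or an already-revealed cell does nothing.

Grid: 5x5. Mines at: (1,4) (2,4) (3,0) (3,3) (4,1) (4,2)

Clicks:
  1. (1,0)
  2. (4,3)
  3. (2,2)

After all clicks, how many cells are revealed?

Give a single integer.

Answer: 13

Derivation:
Click 1 (1,0) count=0: revealed 12 new [(0,0) (0,1) (0,2) (0,3) (1,0) (1,1) (1,2) (1,3) (2,0) (2,1) (2,2) (2,3)] -> total=12
Click 2 (4,3) count=2: revealed 1 new [(4,3)] -> total=13
Click 3 (2,2) count=1: revealed 0 new [(none)] -> total=13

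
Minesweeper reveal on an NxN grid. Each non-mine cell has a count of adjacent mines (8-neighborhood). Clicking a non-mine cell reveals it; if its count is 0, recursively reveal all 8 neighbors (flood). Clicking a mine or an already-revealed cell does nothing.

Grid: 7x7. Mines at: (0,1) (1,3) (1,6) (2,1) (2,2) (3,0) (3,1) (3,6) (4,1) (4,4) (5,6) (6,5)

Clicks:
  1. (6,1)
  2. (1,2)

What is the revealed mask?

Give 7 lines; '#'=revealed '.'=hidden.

Answer: .......
..#....
.......
.......
.......
#####..
#####..

Derivation:
Click 1 (6,1) count=0: revealed 10 new [(5,0) (5,1) (5,2) (5,3) (5,4) (6,0) (6,1) (6,2) (6,3) (6,4)] -> total=10
Click 2 (1,2) count=4: revealed 1 new [(1,2)] -> total=11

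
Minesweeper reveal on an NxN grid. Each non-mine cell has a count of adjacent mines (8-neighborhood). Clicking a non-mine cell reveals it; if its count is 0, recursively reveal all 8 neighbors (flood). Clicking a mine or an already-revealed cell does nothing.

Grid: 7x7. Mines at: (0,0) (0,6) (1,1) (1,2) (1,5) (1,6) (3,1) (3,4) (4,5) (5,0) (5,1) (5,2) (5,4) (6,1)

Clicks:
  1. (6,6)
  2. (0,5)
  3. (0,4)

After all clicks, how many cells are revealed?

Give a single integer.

Answer: 6

Derivation:
Click 1 (6,6) count=0: revealed 4 new [(5,5) (5,6) (6,5) (6,6)] -> total=4
Click 2 (0,5) count=3: revealed 1 new [(0,5)] -> total=5
Click 3 (0,4) count=1: revealed 1 new [(0,4)] -> total=6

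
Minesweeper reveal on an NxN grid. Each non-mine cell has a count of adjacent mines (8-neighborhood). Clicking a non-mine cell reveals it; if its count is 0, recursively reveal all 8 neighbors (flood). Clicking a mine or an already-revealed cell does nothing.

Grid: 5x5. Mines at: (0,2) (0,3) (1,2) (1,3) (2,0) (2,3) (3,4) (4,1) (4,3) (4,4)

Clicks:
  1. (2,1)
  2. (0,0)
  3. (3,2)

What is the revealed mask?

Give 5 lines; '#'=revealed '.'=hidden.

Answer: ##...
##...
.#...
..#..
.....

Derivation:
Click 1 (2,1) count=2: revealed 1 new [(2,1)] -> total=1
Click 2 (0,0) count=0: revealed 4 new [(0,0) (0,1) (1,0) (1,1)] -> total=5
Click 3 (3,2) count=3: revealed 1 new [(3,2)] -> total=6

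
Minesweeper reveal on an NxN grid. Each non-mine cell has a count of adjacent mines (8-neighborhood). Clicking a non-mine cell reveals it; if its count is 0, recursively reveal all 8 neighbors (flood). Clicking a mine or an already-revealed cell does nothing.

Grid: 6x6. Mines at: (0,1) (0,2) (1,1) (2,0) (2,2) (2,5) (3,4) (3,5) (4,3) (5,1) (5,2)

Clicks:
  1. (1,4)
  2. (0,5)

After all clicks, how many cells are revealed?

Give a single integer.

Answer: 6

Derivation:
Click 1 (1,4) count=1: revealed 1 new [(1,4)] -> total=1
Click 2 (0,5) count=0: revealed 5 new [(0,3) (0,4) (0,5) (1,3) (1,5)] -> total=6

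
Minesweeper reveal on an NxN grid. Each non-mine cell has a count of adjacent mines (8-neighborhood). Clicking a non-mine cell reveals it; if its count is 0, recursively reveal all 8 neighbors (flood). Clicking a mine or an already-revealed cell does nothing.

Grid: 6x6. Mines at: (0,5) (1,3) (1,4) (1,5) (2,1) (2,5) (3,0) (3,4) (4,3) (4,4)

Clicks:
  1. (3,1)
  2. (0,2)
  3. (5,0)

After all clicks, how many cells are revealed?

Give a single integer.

Click 1 (3,1) count=2: revealed 1 new [(3,1)] -> total=1
Click 2 (0,2) count=1: revealed 1 new [(0,2)] -> total=2
Click 3 (5,0) count=0: revealed 6 new [(4,0) (4,1) (4,2) (5,0) (5,1) (5,2)] -> total=8

Answer: 8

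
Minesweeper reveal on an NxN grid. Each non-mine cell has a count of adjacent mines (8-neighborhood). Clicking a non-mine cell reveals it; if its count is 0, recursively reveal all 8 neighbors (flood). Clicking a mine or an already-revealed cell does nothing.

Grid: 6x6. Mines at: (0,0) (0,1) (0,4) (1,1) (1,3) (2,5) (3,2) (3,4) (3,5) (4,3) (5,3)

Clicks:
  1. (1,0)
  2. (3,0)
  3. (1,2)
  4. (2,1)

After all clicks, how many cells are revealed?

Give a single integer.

Click 1 (1,0) count=3: revealed 1 new [(1,0)] -> total=1
Click 2 (3,0) count=0: revealed 10 new [(2,0) (2,1) (3,0) (3,1) (4,0) (4,1) (4,2) (5,0) (5,1) (5,2)] -> total=11
Click 3 (1,2) count=3: revealed 1 new [(1,2)] -> total=12
Click 4 (2,1) count=2: revealed 0 new [(none)] -> total=12

Answer: 12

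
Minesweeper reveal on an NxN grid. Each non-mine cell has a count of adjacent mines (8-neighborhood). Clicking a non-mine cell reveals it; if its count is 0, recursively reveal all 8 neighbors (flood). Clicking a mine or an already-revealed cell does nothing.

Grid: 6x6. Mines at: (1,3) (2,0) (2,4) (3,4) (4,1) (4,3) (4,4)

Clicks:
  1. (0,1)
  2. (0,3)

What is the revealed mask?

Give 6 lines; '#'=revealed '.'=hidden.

Answer: ####..
###...
......
......
......
......

Derivation:
Click 1 (0,1) count=0: revealed 6 new [(0,0) (0,1) (0,2) (1,0) (1,1) (1,2)] -> total=6
Click 2 (0,3) count=1: revealed 1 new [(0,3)] -> total=7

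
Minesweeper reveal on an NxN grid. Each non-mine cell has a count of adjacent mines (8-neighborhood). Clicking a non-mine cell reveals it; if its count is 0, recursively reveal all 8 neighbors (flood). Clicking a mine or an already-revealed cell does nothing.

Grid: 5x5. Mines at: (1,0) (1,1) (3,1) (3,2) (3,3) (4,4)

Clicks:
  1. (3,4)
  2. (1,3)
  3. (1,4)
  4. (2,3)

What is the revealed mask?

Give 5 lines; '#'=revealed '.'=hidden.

Click 1 (3,4) count=2: revealed 1 new [(3,4)] -> total=1
Click 2 (1,3) count=0: revealed 9 new [(0,2) (0,3) (0,4) (1,2) (1,3) (1,4) (2,2) (2,3) (2,4)] -> total=10
Click 3 (1,4) count=0: revealed 0 new [(none)] -> total=10
Click 4 (2,3) count=2: revealed 0 new [(none)] -> total=10

Answer: ..###
..###
..###
....#
.....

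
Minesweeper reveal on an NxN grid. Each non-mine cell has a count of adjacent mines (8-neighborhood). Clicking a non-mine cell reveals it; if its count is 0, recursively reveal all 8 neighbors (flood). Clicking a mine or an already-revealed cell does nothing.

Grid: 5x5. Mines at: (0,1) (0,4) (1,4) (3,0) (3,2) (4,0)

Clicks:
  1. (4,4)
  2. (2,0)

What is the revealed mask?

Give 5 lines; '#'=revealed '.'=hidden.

Answer: .....
.....
#..##
...##
...##

Derivation:
Click 1 (4,4) count=0: revealed 6 new [(2,3) (2,4) (3,3) (3,4) (4,3) (4,4)] -> total=6
Click 2 (2,0) count=1: revealed 1 new [(2,0)] -> total=7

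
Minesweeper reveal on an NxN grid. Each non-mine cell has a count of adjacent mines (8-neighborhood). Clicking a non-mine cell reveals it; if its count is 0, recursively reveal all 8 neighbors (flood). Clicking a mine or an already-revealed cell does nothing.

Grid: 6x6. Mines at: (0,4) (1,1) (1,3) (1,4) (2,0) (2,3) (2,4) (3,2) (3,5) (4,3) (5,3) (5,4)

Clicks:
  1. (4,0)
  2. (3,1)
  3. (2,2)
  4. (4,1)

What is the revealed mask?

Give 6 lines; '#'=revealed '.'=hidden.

Click 1 (4,0) count=0: revealed 8 new [(3,0) (3,1) (4,0) (4,1) (4,2) (5,0) (5,1) (5,2)] -> total=8
Click 2 (3,1) count=2: revealed 0 new [(none)] -> total=8
Click 3 (2,2) count=4: revealed 1 new [(2,2)] -> total=9
Click 4 (4,1) count=1: revealed 0 new [(none)] -> total=9

Answer: ......
......
..#...
##....
###...
###...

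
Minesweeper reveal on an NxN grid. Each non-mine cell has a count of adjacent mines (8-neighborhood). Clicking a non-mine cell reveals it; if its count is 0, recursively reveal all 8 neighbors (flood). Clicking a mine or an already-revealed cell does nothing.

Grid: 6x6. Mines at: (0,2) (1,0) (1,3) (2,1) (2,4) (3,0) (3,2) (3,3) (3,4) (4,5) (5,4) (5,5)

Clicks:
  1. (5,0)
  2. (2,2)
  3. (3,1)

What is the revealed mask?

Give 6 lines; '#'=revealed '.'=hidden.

Click 1 (5,0) count=0: revealed 8 new [(4,0) (4,1) (4,2) (4,3) (5,0) (5,1) (5,2) (5,3)] -> total=8
Click 2 (2,2) count=4: revealed 1 new [(2,2)] -> total=9
Click 3 (3,1) count=3: revealed 1 new [(3,1)] -> total=10

Answer: ......
......
..#...
.#....
####..
####..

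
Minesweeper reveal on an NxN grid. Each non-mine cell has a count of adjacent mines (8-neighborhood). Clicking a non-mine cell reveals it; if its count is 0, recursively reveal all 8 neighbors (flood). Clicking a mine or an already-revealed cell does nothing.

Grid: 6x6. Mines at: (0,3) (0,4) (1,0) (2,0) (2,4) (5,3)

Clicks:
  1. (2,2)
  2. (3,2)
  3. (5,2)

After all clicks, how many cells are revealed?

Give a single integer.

Answer: 17

Derivation:
Click 1 (2,2) count=0: revealed 17 new [(1,1) (1,2) (1,3) (2,1) (2,2) (2,3) (3,0) (3,1) (3,2) (3,3) (4,0) (4,1) (4,2) (4,3) (5,0) (5,1) (5,2)] -> total=17
Click 2 (3,2) count=0: revealed 0 new [(none)] -> total=17
Click 3 (5,2) count=1: revealed 0 new [(none)] -> total=17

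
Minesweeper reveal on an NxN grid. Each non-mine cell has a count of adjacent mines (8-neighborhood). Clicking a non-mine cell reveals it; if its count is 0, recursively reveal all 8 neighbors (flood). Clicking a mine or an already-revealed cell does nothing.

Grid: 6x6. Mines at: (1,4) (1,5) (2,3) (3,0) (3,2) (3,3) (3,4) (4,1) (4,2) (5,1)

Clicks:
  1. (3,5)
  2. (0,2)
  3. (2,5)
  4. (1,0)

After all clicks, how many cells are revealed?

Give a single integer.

Answer: 13

Derivation:
Click 1 (3,5) count=1: revealed 1 new [(3,5)] -> total=1
Click 2 (0,2) count=0: revealed 11 new [(0,0) (0,1) (0,2) (0,3) (1,0) (1,1) (1,2) (1,3) (2,0) (2,1) (2,2)] -> total=12
Click 3 (2,5) count=3: revealed 1 new [(2,5)] -> total=13
Click 4 (1,0) count=0: revealed 0 new [(none)] -> total=13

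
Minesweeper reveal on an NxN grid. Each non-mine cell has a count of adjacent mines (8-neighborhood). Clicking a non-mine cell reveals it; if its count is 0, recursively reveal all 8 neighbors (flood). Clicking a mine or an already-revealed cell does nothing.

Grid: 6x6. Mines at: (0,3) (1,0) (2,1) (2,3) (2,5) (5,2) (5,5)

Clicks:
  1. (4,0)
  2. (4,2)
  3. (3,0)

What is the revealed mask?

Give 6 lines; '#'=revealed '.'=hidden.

Click 1 (4,0) count=0: revealed 6 new [(3,0) (3,1) (4,0) (4,1) (5,0) (5,1)] -> total=6
Click 2 (4,2) count=1: revealed 1 new [(4,2)] -> total=7
Click 3 (3,0) count=1: revealed 0 new [(none)] -> total=7

Answer: ......
......
......
##....
###...
##....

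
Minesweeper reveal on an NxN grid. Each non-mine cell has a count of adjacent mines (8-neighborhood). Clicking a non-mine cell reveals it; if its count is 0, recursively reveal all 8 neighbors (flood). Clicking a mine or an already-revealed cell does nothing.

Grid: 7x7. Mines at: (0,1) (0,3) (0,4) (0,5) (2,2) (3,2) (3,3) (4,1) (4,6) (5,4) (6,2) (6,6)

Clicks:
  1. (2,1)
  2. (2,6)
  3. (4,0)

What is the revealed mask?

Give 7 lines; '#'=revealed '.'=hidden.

Click 1 (2,1) count=2: revealed 1 new [(2,1)] -> total=1
Click 2 (2,6) count=0: revealed 9 new [(1,4) (1,5) (1,6) (2,4) (2,5) (2,6) (3,4) (3,5) (3,6)] -> total=10
Click 3 (4,0) count=1: revealed 1 new [(4,0)] -> total=11

Answer: .......
....###
.#..###
....###
#......
.......
.......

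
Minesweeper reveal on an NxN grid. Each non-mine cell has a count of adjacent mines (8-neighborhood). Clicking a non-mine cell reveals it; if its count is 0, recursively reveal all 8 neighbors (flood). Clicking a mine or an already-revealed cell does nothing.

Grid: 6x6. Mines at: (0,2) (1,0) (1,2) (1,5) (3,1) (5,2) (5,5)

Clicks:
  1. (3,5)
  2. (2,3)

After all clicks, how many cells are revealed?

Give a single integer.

Click 1 (3,5) count=0: revealed 12 new [(2,2) (2,3) (2,4) (2,5) (3,2) (3,3) (3,4) (3,5) (4,2) (4,3) (4,4) (4,5)] -> total=12
Click 2 (2,3) count=1: revealed 0 new [(none)] -> total=12

Answer: 12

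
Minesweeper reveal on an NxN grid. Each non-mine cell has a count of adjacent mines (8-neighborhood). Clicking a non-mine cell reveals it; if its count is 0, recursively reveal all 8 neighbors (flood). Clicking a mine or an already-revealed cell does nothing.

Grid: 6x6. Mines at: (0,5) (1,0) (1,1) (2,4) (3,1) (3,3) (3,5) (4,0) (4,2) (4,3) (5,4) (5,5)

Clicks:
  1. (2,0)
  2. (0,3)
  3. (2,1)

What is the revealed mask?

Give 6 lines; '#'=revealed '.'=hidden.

Click 1 (2,0) count=3: revealed 1 new [(2,0)] -> total=1
Click 2 (0,3) count=0: revealed 6 new [(0,2) (0,3) (0,4) (1,2) (1,3) (1,4)] -> total=7
Click 3 (2,1) count=3: revealed 1 new [(2,1)] -> total=8

Answer: ..###.
..###.
##....
......
......
......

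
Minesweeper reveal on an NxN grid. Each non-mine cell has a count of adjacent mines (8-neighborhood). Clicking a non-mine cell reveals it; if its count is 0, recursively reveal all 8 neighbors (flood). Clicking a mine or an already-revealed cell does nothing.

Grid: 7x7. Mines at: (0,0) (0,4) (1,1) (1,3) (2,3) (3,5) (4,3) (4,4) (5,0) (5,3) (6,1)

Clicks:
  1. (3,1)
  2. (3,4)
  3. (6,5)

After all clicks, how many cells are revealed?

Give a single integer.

Answer: 18

Derivation:
Click 1 (3,1) count=0: revealed 9 new [(2,0) (2,1) (2,2) (3,0) (3,1) (3,2) (4,0) (4,1) (4,2)] -> total=9
Click 2 (3,4) count=4: revealed 1 new [(3,4)] -> total=10
Click 3 (6,5) count=0: revealed 8 new [(4,5) (4,6) (5,4) (5,5) (5,6) (6,4) (6,5) (6,6)] -> total=18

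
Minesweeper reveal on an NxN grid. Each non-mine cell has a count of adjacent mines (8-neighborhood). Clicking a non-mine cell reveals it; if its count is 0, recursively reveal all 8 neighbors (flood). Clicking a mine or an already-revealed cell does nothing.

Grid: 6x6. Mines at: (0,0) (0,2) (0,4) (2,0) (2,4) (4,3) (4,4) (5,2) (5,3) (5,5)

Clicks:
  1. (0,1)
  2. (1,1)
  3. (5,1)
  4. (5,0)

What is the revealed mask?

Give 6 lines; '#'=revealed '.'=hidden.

Answer: .#....
.#....
......
##....
##....
##....

Derivation:
Click 1 (0,1) count=2: revealed 1 new [(0,1)] -> total=1
Click 2 (1,1) count=3: revealed 1 new [(1,1)] -> total=2
Click 3 (5,1) count=1: revealed 1 new [(5,1)] -> total=3
Click 4 (5,0) count=0: revealed 5 new [(3,0) (3,1) (4,0) (4,1) (5,0)] -> total=8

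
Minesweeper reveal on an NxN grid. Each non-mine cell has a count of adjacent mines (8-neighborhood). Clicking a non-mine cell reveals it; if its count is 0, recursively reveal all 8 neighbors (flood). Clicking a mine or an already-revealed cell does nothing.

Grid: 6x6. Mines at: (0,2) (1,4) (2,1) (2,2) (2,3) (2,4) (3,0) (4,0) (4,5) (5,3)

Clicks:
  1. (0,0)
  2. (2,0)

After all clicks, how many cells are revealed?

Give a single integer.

Answer: 5

Derivation:
Click 1 (0,0) count=0: revealed 4 new [(0,0) (0,1) (1,0) (1,1)] -> total=4
Click 2 (2,0) count=2: revealed 1 new [(2,0)] -> total=5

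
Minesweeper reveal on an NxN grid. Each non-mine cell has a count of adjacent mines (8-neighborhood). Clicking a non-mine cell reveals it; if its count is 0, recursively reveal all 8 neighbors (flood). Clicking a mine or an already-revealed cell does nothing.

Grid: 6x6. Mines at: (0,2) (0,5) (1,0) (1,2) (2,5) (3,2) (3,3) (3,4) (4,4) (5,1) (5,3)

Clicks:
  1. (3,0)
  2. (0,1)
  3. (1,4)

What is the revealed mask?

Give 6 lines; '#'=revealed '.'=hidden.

Answer: .#....
....#.
##....
##....
##....
......

Derivation:
Click 1 (3,0) count=0: revealed 6 new [(2,0) (2,1) (3,0) (3,1) (4,0) (4,1)] -> total=6
Click 2 (0,1) count=3: revealed 1 new [(0,1)] -> total=7
Click 3 (1,4) count=2: revealed 1 new [(1,4)] -> total=8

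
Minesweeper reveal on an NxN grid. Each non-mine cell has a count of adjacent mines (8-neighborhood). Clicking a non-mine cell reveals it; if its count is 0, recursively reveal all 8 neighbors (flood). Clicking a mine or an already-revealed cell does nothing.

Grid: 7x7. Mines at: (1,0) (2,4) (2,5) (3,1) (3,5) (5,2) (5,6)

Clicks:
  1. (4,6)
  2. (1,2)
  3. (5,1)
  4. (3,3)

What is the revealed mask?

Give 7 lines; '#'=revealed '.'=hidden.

Click 1 (4,6) count=2: revealed 1 new [(4,6)] -> total=1
Click 2 (1,2) count=0: revealed 15 new [(0,1) (0,2) (0,3) (0,4) (0,5) (0,6) (1,1) (1,2) (1,3) (1,4) (1,5) (1,6) (2,1) (2,2) (2,3)] -> total=16
Click 3 (5,1) count=1: revealed 1 new [(5,1)] -> total=17
Click 4 (3,3) count=1: revealed 1 new [(3,3)] -> total=18

Answer: .######
.######
.###...
...#...
......#
.#.....
.......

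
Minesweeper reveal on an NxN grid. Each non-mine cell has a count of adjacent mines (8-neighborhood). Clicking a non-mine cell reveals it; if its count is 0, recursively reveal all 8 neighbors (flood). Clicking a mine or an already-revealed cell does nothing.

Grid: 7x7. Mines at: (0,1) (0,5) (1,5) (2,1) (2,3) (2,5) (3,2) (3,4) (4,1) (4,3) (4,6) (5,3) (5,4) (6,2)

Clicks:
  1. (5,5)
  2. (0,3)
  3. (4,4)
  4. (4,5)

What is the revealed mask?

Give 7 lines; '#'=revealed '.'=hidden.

Click 1 (5,5) count=2: revealed 1 new [(5,5)] -> total=1
Click 2 (0,3) count=0: revealed 6 new [(0,2) (0,3) (0,4) (1,2) (1,3) (1,4)] -> total=7
Click 3 (4,4) count=4: revealed 1 new [(4,4)] -> total=8
Click 4 (4,5) count=3: revealed 1 new [(4,5)] -> total=9

Answer: ..###..
..###..
.......
.......
....##.
.....#.
.......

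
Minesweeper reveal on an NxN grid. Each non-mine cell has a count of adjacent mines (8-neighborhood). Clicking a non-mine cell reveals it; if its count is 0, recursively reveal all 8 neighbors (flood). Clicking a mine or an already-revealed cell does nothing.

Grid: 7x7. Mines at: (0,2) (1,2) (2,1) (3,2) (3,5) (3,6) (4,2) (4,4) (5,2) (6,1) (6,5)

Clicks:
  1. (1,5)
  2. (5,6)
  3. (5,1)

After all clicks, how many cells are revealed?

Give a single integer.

Click 1 (1,5) count=0: revealed 12 new [(0,3) (0,4) (0,5) (0,6) (1,3) (1,4) (1,5) (1,6) (2,3) (2,4) (2,5) (2,6)] -> total=12
Click 2 (5,6) count=1: revealed 1 new [(5,6)] -> total=13
Click 3 (5,1) count=3: revealed 1 new [(5,1)] -> total=14

Answer: 14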